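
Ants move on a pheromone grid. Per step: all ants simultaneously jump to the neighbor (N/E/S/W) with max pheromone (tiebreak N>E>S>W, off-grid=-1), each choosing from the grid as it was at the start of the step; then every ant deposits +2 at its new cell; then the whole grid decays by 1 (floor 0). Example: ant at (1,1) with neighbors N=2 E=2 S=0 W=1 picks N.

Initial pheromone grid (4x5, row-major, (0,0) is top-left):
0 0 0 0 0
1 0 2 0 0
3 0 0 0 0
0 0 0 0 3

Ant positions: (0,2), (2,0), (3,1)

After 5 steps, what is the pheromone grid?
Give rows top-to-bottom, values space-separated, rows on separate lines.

After step 1: ants at (1,2),(1,0),(2,1)
  0 0 0 0 0
  2 0 3 0 0
  2 1 0 0 0
  0 0 0 0 2
After step 2: ants at (0,2),(2,0),(2,0)
  0 0 1 0 0
  1 0 2 0 0
  5 0 0 0 0
  0 0 0 0 1
After step 3: ants at (1,2),(1,0),(1,0)
  0 0 0 0 0
  4 0 3 0 0
  4 0 0 0 0
  0 0 0 0 0
After step 4: ants at (0,2),(2,0),(2,0)
  0 0 1 0 0
  3 0 2 0 0
  7 0 0 0 0
  0 0 0 0 0
After step 5: ants at (1,2),(1,0),(1,0)
  0 0 0 0 0
  6 0 3 0 0
  6 0 0 0 0
  0 0 0 0 0

0 0 0 0 0
6 0 3 0 0
6 0 0 0 0
0 0 0 0 0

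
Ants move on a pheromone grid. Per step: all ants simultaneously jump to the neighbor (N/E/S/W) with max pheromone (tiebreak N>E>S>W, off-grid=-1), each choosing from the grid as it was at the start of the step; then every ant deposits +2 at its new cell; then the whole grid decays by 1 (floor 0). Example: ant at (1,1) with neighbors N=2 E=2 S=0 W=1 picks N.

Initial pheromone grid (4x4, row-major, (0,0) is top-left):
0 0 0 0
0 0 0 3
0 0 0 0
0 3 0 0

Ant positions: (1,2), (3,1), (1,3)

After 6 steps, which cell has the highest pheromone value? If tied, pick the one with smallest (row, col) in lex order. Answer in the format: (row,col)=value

Step 1: ant0:(1,2)->E->(1,3) | ant1:(3,1)->N->(2,1) | ant2:(1,3)->N->(0,3)
  grid max=4 at (1,3)
Step 2: ant0:(1,3)->N->(0,3) | ant1:(2,1)->S->(3,1) | ant2:(0,3)->S->(1,3)
  grid max=5 at (1,3)
Step 3: ant0:(0,3)->S->(1,3) | ant1:(3,1)->N->(2,1) | ant2:(1,3)->N->(0,3)
  grid max=6 at (1,3)
Step 4: ant0:(1,3)->N->(0,3) | ant1:(2,1)->S->(3,1) | ant2:(0,3)->S->(1,3)
  grid max=7 at (1,3)
Step 5: ant0:(0,3)->S->(1,3) | ant1:(3,1)->N->(2,1) | ant2:(1,3)->N->(0,3)
  grid max=8 at (1,3)
Step 6: ant0:(1,3)->N->(0,3) | ant1:(2,1)->S->(3,1) | ant2:(0,3)->S->(1,3)
  grid max=9 at (1,3)
Final grid:
  0 0 0 6
  0 0 0 9
  0 0 0 0
  0 3 0 0
Max pheromone 9 at (1,3)

Answer: (1,3)=9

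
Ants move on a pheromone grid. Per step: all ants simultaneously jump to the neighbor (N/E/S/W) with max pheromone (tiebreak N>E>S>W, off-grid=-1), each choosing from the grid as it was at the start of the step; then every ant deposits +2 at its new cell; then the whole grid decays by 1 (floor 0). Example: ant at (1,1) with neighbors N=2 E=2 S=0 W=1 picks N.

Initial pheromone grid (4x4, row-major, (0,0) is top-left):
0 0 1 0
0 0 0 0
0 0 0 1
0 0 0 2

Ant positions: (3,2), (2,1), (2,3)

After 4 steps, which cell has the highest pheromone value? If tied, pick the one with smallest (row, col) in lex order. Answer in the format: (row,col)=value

Step 1: ant0:(3,2)->E->(3,3) | ant1:(2,1)->N->(1,1) | ant2:(2,3)->S->(3,3)
  grid max=5 at (3,3)
Step 2: ant0:(3,3)->N->(2,3) | ant1:(1,1)->N->(0,1) | ant2:(3,3)->N->(2,3)
  grid max=4 at (3,3)
Step 3: ant0:(2,3)->S->(3,3) | ant1:(0,1)->E->(0,2) | ant2:(2,3)->S->(3,3)
  grid max=7 at (3,3)
Step 4: ant0:(3,3)->N->(2,3) | ant1:(0,2)->E->(0,3) | ant2:(3,3)->N->(2,3)
  grid max=6 at (3,3)
Final grid:
  0 0 0 1
  0 0 0 0
  0 0 0 5
  0 0 0 6
Max pheromone 6 at (3,3)

Answer: (3,3)=6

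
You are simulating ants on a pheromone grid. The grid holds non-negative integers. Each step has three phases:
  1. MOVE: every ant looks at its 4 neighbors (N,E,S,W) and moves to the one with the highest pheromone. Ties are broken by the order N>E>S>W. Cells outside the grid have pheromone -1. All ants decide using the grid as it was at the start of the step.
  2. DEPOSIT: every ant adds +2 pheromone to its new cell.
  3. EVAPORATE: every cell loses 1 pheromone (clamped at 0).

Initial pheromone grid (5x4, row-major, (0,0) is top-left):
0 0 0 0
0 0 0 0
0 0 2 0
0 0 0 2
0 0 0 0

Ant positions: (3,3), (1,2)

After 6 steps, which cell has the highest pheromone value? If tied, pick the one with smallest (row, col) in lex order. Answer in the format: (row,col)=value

Answer: (2,2)=8

Derivation:
Step 1: ant0:(3,3)->N->(2,3) | ant1:(1,2)->S->(2,2)
  grid max=3 at (2,2)
Step 2: ant0:(2,3)->W->(2,2) | ant1:(2,2)->E->(2,3)
  grid max=4 at (2,2)
Step 3: ant0:(2,2)->E->(2,3) | ant1:(2,3)->W->(2,2)
  grid max=5 at (2,2)
Step 4: ant0:(2,3)->W->(2,2) | ant1:(2,2)->E->(2,3)
  grid max=6 at (2,2)
Step 5: ant0:(2,2)->E->(2,3) | ant1:(2,3)->W->(2,2)
  grid max=7 at (2,2)
Step 6: ant0:(2,3)->W->(2,2) | ant1:(2,2)->E->(2,3)
  grid max=8 at (2,2)
Final grid:
  0 0 0 0
  0 0 0 0
  0 0 8 6
  0 0 0 0
  0 0 0 0
Max pheromone 8 at (2,2)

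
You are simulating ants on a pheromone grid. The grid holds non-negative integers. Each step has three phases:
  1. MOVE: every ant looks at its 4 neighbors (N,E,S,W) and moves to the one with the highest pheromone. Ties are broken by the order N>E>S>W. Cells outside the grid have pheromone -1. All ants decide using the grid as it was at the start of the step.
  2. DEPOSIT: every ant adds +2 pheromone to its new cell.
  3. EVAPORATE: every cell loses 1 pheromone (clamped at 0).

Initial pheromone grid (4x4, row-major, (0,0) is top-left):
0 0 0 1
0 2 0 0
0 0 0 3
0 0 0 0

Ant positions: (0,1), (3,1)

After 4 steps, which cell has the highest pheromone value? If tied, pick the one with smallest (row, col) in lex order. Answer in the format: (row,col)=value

Answer: (1,1)=6

Derivation:
Step 1: ant0:(0,1)->S->(1,1) | ant1:(3,1)->N->(2,1)
  grid max=3 at (1,1)
Step 2: ant0:(1,1)->S->(2,1) | ant1:(2,1)->N->(1,1)
  grid max=4 at (1,1)
Step 3: ant0:(2,1)->N->(1,1) | ant1:(1,1)->S->(2,1)
  grid max=5 at (1,1)
Step 4: ant0:(1,1)->S->(2,1) | ant1:(2,1)->N->(1,1)
  grid max=6 at (1,1)
Final grid:
  0 0 0 0
  0 6 0 0
  0 4 0 0
  0 0 0 0
Max pheromone 6 at (1,1)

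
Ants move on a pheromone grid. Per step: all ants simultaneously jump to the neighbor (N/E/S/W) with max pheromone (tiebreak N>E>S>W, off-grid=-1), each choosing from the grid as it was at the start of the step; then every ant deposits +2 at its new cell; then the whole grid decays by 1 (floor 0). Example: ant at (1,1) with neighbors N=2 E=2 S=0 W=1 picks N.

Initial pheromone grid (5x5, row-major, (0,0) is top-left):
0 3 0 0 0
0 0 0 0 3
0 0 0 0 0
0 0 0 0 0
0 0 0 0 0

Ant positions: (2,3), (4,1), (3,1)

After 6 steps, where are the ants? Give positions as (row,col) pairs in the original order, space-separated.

Step 1: ant0:(2,3)->N->(1,3) | ant1:(4,1)->N->(3,1) | ant2:(3,1)->N->(2,1)
  grid max=2 at (0,1)
Step 2: ant0:(1,3)->E->(1,4) | ant1:(3,1)->N->(2,1) | ant2:(2,1)->S->(3,1)
  grid max=3 at (1,4)
Step 3: ant0:(1,4)->N->(0,4) | ant1:(2,1)->S->(3,1) | ant2:(3,1)->N->(2,1)
  grid max=3 at (2,1)
Step 4: ant0:(0,4)->S->(1,4) | ant1:(3,1)->N->(2,1) | ant2:(2,1)->S->(3,1)
  grid max=4 at (2,1)
Step 5: ant0:(1,4)->N->(0,4) | ant1:(2,1)->S->(3,1) | ant2:(3,1)->N->(2,1)
  grid max=5 at (2,1)
Step 6: ant0:(0,4)->S->(1,4) | ant1:(3,1)->N->(2,1) | ant2:(2,1)->S->(3,1)
  grid max=6 at (2,1)

(1,4) (2,1) (3,1)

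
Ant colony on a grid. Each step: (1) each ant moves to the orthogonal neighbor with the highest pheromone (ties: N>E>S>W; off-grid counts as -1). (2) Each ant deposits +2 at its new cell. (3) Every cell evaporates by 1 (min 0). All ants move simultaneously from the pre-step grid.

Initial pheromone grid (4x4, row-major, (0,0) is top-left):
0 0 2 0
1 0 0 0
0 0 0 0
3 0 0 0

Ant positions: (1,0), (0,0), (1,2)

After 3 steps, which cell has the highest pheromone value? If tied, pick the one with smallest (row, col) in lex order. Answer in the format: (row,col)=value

Answer: (1,0)=4

Derivation:
Step 1: ant0:(1,0)->N->(0,0) | ant1:(0,0)->S->(1,0) | ant2:(1,2)->N->(0,2)
  grid max=3 at (0,2)
Step 2: ant0:(0,0)->S->(1,0) | ant1:(1,0)->N->(0,0) | ant2:(0,2)->E->(0,3)
  grid max=3 at (1,0)
Step 3: ant0:(1,0)->N->(0,0) | ant1:(0,0)->S->(1,0) | ant2:(0,3)->W->(0,2)
  grid max=4 at (1,0)
Final grid:
  3 0 3 0
  4 0 0 0
  0 0 0 0
  0 0 0 0
Max pheromone 4 at (1,0)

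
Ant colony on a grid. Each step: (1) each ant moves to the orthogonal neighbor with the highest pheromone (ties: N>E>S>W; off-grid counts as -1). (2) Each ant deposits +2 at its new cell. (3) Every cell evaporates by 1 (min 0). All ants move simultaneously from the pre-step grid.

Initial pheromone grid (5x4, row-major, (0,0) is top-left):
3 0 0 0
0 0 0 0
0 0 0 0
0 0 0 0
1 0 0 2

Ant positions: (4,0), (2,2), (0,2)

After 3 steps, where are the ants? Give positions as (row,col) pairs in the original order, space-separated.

Step 1: ant0:(4,0)->N->(3,0) | ant1:(2,2)->N->(1,2) | ant2:(0,2)->E->(0,3)
  grid max=2 at (0,0)
Step 2: ant0:(3,0)->N->(2,0) | ant1:(1,2)->N->(0,2) | ant2:(0,3)->S->(1,3)
  grid max=1 at (0,0)
Step 3: ant0:(2,0)->N->(1,0) | ant1:(0,2)->E->(0,3) | ant2:(1,3)->N->(0,3)
  grid max=3 at (0,3)

(1,0) (0,3) (0,3)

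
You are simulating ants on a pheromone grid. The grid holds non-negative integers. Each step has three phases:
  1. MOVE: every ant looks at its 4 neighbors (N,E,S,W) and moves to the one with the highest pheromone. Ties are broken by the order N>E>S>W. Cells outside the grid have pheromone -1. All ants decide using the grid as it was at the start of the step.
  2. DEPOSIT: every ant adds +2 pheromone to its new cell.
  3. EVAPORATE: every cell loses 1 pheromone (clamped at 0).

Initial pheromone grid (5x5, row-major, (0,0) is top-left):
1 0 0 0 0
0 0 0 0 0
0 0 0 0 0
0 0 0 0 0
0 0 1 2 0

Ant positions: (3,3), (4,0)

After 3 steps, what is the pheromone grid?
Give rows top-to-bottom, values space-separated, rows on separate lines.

After step 1: ants at (4,3),(3,0)
  0 0 0 0 0
  0 0 0 0 0
  0 0 0 0 0
  1 0 0 0 0
  0 0 0 3 0
After step 2: ants at (3,3),(2,0)
  0 0 0 0 0
  0 0 0 0 0
  1 0 0 0 0
  0 0 0 1 0
  0 0 0 2 0
After step 3: ants at (4,3),(1,0)
  0 0 0 0 0
  1 0 0 0 0
  0 0 0 0 0
  0 0 0 0 0
  0 0 0 3 0

0 0 0 0 0
1 0 0 0 0
0 0 0 0 0
0 0 0 0 0
0 0 0 3 0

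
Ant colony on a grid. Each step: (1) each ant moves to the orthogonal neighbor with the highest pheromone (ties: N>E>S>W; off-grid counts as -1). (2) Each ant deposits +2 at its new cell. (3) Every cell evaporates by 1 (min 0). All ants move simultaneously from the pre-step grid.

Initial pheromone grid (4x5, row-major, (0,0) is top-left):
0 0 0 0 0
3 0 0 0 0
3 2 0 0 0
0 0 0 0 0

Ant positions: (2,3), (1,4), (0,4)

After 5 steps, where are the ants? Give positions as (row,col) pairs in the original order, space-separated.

Step 1: ant0:(2,3)->N->(1,3) | ant1:(1,4)->N->(0,4) | ant2:(0,4)->S->(1,4)
  grid max=2 at (1,0)
Step 2: ant0:(1,3)->E->(1,4) | ant1:(0,4)->S->(1,4) | ant2:(1,4)->N->(0,4)
  grid max=4 at (1,4)
Step 3: ant0:(1,4)->N->(0,4) | ant1:(1,4)->N->(0,4) | ant2:(0,4)->S->(1,4)
  grid max=5 at (0,4)
Step 4: ant0:(0,4)->S->(1,4) | ant1:(0,4)->S->(1,4) | ant2:(1,4)->N->(0,4)
  grid max=8 at (1,4)
Step 5: ant0:(1,4)->N->(0,4) | ant1:(1,4)->N->(0,4) | ant2:(0,4)->S->(1,4)
  grid max=9 at (0,4)

(0,4) (0,4) (1,4)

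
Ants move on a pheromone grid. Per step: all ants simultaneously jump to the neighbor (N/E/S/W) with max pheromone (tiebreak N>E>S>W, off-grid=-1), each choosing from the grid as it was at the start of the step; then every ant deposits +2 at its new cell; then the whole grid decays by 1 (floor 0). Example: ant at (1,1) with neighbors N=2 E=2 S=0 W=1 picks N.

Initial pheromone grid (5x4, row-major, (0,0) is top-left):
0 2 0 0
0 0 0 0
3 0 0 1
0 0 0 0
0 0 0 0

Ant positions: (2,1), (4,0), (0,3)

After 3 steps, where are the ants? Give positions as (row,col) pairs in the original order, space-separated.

Step 1: ant0:(2,1)->W->(2,0) | ant1:(4,0)->N->(3,0) | ant2:(0,3)->S->(1,3)
  grid max=4 at (2,0)
Step 2: ant0:(2,0)->S->(3,0) | ant1:(3,0)->N->(2,0) | ant2:(1,3)->N->(0,3)
  grid max=5 at (2,0)
Step 3: ant0:(3,0)->N->(2,0) | ant1:(2,0)->S->(3,0) | ant2:(0,3)->S->(1,3)
  grid max=6 at (2,0)

(2,0) (3,0) (1,3)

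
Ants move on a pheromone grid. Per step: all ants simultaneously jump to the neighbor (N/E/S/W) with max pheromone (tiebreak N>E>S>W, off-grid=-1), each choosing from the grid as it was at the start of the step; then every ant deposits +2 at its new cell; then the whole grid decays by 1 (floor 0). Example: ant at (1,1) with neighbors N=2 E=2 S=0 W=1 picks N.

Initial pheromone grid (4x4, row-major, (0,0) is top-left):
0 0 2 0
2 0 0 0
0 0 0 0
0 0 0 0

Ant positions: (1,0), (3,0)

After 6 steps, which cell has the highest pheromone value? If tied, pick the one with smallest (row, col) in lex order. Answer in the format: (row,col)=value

Answer: (1,0)=8

Derivation:
Step 1: ant0:(1,0)->N->(0,0) | ant1:(3,0)->N->(2,0)
  grid max=1 at (0,0)
Step 2: ant0:(0,0)->S->(1,0) | ant1:(2,0)->N->(1,0)
  grid max=4 at (1,0)
Step 3: ant0:(1,0)->N->(0,0) | ant1:(1,0)->N->(0,0)
  grid max=3 at (0,0)
Step 4: ant0:(0,0)->S->(1,0) | ant1:(0,0)->S->(1,0)
  grid max=6 at (1,0)
Step 5: ant0:(1,0)->N->(0,0) | ant1:(1,0)->N->(0,0)
  grid max=5 at (0,0)
Step 6: ant0:(0,0)->S->(1,0) | ant1:(0,0)->S->(1,0)
  grid max=8 at (1,0)
Final grid:
  4 0 0 0
  8 0 0 0
  0 0 0 0
  0 0 0 0
Max pheromone 8 at (1,0)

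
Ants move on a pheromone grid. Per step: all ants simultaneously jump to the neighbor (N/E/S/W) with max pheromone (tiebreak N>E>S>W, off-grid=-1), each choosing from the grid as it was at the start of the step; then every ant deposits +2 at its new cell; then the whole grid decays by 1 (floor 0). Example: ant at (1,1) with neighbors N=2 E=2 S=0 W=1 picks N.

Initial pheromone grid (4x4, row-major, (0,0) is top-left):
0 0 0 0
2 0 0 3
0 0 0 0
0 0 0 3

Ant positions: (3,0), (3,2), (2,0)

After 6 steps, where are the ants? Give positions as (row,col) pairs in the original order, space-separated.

Step 1: ant0:(3,0)->N->(2,0) | ant1:(3,2)->E->(3,3) | ant2:(2,0)->N->(1,0)
  grid max=4 at (3,3)
Step 2: ant0:(2,0)->N->(1,0) | ant1:(3,3)->N->(2,3) | ant2:(1,0)->S->(2,0)
  grid max=4 at (1,0)
Step 3: ant0:(1,0)->S->(2,0) | ant1:(2,3)->S->(3,3) | ant2:(2,0)->N->(1,0)
  grid max=5 at (1,0)
Step 4: ant0:(2,0)->N->(1,0) | ant1:(3,3)->N->(2,3) | ant2:(1,0)->S->(2,0)
  grid max=6 at (1,0)
Step 5: ant0:(1,0)->S->(2,0) | ant1:(2,3)->S->(3,3) | ant2:(2,0)->N->(1,0)
  grid max=7 at (1,0)
Step 6: ant0:(2,0)->N->(1,0) | ant1:(3,3)->N->(2,3) | ant2:(1,0)->S->(2,0)
  grid max=8 at (1,0)

(1,0) (2,3) (2,0)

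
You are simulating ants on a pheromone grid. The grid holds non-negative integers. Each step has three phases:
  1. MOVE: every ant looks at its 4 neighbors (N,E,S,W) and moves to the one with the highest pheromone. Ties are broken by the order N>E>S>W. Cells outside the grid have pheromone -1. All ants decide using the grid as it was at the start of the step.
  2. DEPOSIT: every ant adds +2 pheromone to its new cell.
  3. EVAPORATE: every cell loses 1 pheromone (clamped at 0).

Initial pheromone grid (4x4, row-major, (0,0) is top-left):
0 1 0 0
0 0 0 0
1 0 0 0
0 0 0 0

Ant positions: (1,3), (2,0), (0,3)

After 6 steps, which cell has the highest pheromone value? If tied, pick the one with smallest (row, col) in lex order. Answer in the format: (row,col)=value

Step 1: ant0:(1,3)->N->(0,3) | ant1:(2,0)->N->(1,0) | ant2:(0,3)->S->(1,3)
  grid max=1 at (0,3)
Step 2: ant0:(0,3)->S->(1,3) | ant1:(1,0)->N->(0,0) | ant2:(1,3)->N->(0,3)
  grid max=2 at (0,3)
Step 3: ant0:(1,3)->N->(0,3) | ant1:(0,0)->E->(0,1) | ant2:(0,3)->S->(1,3)
  grid max=3 at (0,3)
Step 4: ant0:(0,3)->S->(1,3) | ant1:(0,1)->E->(0,2) | ant2:(1,3)->N->(0,3)
  grid max=4 at (0,3)
Step 5: ant0:(1,3)->N->(0,3) | ant1:(0,2)->E->(0,3) | ant2:(0,3)->S->(1,3)
  grid max=7 at (0,3)
Step 6: ant0:(0,3)->S->(1,3) | ant1:(0,3)->S->(1,3) | ant2:(1,3)->N->(0,3)
  grid max=8 at (0,3)
Final grid:
  0 0 0 8
  0 0 0 8
  0 0 0 0
  0 0 0 0
Max pheromone 8 at (0,3)

Answer: (0,3)=8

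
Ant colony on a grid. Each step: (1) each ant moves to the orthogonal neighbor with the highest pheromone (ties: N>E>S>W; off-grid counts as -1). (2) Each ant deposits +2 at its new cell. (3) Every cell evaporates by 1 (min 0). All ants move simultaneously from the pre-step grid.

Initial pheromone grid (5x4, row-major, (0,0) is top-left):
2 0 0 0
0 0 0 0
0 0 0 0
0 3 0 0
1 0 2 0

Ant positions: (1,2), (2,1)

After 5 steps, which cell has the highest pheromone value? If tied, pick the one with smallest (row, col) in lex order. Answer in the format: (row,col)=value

Step 1: ant0:(1,2)->N->(0,2) | ant1:(2,1)->S->(3,1)
  grid max=4 at (3,1)
Step 2: ant0:(0,2)->E->(0,3) | ant1:(3,1)->N->(2,1)
  grid max=3 at (3,1)
Step 3: ant0:(0,3)->S->(1,3) | ant1:(2,1)->S->(3,1)
  grid max=4 at (3,1)
Step 4: ant0:(1,3)->N->(0,3) | ant1:(3,1)->N->(2,1)
  grid max=3 at (3,1)
Step 5: ant0:(0,3)->S->(1,3) | ant1:(2,1)->S->(3,1)
  grid max=4 at (3,1)
Final grid:
  0 0 0 0
  0 0 0 1
  0 0 0 0
  0 4 0 0
  0 0 0 0
Max pheromone 4 at (3,1)

Answer: (3,1)=4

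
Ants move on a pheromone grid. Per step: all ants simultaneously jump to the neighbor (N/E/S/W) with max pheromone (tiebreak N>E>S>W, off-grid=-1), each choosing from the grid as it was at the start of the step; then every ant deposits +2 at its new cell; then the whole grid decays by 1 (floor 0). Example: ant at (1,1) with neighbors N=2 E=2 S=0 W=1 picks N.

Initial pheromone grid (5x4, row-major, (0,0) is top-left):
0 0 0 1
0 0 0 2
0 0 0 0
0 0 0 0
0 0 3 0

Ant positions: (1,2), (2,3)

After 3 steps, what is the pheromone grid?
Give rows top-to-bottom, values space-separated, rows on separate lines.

After step 1: ants at (1,3),(1,3)
  0 0 0 0
  0 0 0 5
  0 0 0 0
  0 0 0 0
  0 0 2 0
After step 2: ants at (0,3),(0,3)
  0 0 0 3
  0 0 0 4
  0 0 0 0
  0 0 0 0
  0 0 1 0
After step 3: ants at (1,3),(1,3)
  0 0 0 2
  0 0 0 7
  0 0 0 0
  0 0 0 0
  0 0 0 0

0 0 0 2
0 0 0 7
0 0 0 0
0 0 0 0
0 0 0 0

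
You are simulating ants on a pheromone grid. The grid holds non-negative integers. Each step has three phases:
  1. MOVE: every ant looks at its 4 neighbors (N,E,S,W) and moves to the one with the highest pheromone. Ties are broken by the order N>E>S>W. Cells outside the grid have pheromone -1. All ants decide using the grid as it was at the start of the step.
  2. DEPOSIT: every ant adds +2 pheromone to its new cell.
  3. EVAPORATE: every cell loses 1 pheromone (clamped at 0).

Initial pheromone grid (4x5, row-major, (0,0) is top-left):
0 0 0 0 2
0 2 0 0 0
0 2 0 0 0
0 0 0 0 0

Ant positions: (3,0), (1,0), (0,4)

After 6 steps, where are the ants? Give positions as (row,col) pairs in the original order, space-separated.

Step 1: ant0:(3,0)->N->(2,0) | ant1:(1,0)->E->(1,1) | ant2:(0,4)->S->(1,4)
  grid max=3 at (1,1)
Step 2: ant0:(2,0)->E->(2,1) | ant1:(1,1)->S->(2,1) | ant2:(1,4)->N->(0,4)
  grid max=4 at (2,1)
Step 3: ant0:(2,1)->N->(1,1) | ant1:(2,1)->N->(1,1) | ant2:(0,4)->S->(1,4)
  grid max=5 at (1,1)
Step 4: ant0:(1,1)->S->(2,1) | ant1:(1,1)->S->(2,1) | ant2:(1,4)->N->(0,4)
  grid max=6 at (2,1)
Step 5: ant0:(2,1)->N->(1,1) | ant1:(2,1)->N->(1,1) | ant2:(0,4)->S->(1,4)
  grid max=7 at (1,1)
Step 6: ant0:(1,1)->S->(2,1) | ant1:(1,1)->S->(2,1) | ant2:(1,4)->N->(0,4)
  grid max=8 at (2,1)

(2,1) (2,1) (0,4)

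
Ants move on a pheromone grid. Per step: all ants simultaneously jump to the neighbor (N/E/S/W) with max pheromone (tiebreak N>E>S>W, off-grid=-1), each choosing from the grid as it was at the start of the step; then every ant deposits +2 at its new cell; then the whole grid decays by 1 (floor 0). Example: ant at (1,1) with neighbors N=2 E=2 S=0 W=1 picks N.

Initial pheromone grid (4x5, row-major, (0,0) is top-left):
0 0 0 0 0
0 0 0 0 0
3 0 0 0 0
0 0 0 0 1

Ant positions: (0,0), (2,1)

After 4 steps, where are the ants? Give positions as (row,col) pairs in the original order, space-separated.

Step 1: ant0:(0,0)->E->(0,1) | ant1:(2,1)->W->(2,0)
  grid max=4 at (2,0)
Step 2: ant0:(0,1)->E->(0,2) | ant1:(2,0)->N->(1,0)
  grid max=3 at (2,0)
Step 3: ant0:(0,2)->E->(0,3) | ant1:(1,0)->S->(2,0)
  grid max=4 at (2,0)
Step 4: ant0:(0,3)->E->(0,4) | ant1:(2,0)->N->(1,0)
  grid max=3 at (2,0)

(0,4) (1,0)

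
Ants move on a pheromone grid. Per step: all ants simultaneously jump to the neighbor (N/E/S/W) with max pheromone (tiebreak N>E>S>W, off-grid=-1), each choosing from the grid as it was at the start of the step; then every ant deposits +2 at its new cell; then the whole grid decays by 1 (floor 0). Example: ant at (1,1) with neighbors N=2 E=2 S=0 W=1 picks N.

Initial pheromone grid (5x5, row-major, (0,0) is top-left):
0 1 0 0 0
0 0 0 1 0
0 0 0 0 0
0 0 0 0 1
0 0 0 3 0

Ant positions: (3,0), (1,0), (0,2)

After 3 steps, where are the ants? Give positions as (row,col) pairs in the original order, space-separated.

Step 1: ant0:(3,0)->N->(2,0) | ant1:(1,0)->N->(0,0) | ant2:(0,2)->W->(0,1)
  grid max=2 at (0,1)
Step 2: ant0:(2,0)->N->(1,0) | ant1:(0,0)->E->(0,1) | ant2:(0,1)->W->(0,0)
  grid max=3 at (0,1)
Step 3: ant0:(1,0)->N->(0,0) | ant1:(0,1)->W->(0,0) | ant2:(0,0)->E->(0,1)
  grid max=5 at (0,0)

(0,0) (0,0) (0,1)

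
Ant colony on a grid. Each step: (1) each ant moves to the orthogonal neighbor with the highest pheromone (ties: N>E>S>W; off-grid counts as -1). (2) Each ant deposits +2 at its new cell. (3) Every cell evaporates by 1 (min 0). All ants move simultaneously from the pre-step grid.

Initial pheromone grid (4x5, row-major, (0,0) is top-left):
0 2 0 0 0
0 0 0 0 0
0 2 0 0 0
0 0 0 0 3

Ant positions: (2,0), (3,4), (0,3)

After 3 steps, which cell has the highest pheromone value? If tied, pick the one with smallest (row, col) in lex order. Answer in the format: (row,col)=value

Answer: (2,1)=3

Derivation:
Step 1: ant0:(2,0)->E->(2,1) | ant1:(3,4)->N->(2,4) | ant2:(0,3)->E->(0,4)
  grid max=3 at (2,1)
Step 2: ant0:(2,1)->N->(1,1) | ant1:(2,4)->S->(3,4) | ant2:(0,4)->S->(1,4)
  grid max=3 at (3,4)
Step 3: ant0:(1,1)->S->(2,1) | ant1:(3,4)->N->(2,4) | ant2:(1,4)->N->(0,4)
  grid max=3 at (2,1)
Final grid:
  0 0 0 0 1
  0 0 0 0 0
  0 3 0 0 1
  0 0 0 0 2
Max pheromone 3 at (2,1)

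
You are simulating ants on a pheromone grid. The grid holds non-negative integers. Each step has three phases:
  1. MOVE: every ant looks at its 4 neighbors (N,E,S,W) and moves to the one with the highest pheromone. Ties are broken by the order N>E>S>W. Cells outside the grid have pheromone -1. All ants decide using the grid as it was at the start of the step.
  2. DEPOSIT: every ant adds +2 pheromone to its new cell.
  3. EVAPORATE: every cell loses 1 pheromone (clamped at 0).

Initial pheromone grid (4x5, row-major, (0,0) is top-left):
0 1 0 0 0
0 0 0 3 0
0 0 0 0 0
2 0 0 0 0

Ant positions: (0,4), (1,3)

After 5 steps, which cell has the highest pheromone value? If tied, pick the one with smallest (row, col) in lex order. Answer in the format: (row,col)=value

Step 1: ant0:(0,4)->S->(1,4) | ant1:(1,3)->N->(0,3)
  grid max=2 at (1,3)
Step 2: ant0:(1,4)->W->(1,3) | ant1:(0,3)->S->(1,3)
  grid max=5 at (1,3)
Step 3: ant0:(1,3)->N->(0,3) | ant1:(1,3)->N->(0,3)
  grid max=4 at (1,3)
Step 4: ant0:(0,3)->S->(1,3) | ant1:(0,3)->S->(1,3)
  grid max=7 at (1,3)
Step 5: ant0:(1,3)->N->(0,3) | ant1:(1,3)->N->(0,3)
  grid max=6 at (1,3)
Final grid:
  0 0 0 5 0
  0 0 0 6 0
  0 0 0 0 0
  0 0 0 0 0
Max pheromone 6 at (1,3)

Answer: (1,3)=6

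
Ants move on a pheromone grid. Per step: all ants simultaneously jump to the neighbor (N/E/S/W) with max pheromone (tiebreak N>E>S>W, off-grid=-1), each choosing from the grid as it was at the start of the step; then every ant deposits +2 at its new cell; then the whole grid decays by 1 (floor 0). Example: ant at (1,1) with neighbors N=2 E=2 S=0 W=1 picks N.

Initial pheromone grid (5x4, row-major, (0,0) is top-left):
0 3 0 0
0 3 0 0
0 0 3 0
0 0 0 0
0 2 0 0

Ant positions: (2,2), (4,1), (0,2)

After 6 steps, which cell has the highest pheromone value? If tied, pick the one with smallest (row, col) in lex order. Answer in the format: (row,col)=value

Answer: (0,1)=3

Derivation:
Step 1: ant0:(2,2)->N->(1,2) | ant1:(4,1)->N->(3,1) | ant2:(0,2)->W->(0,1)
  grid max=4 at (0,1)
Step 2: ant0:(1,2)->S->(2,2) | ant1:(3,1)->S->(4,1) | ant2:(0,1)->S->(1,1)
  grid max=3 at (0,1)
Step 3: ant0:(2,2)->N->(1,2) | ant1:(4,1)->N->(3,1) | ant2:(1,1)->N->(0,1)
  grid max=4 at (0,1)
Step 4: ant0:(1,2)->S->(2,2) | ant1:(3,1)->S->(4,1) | ant2:(0,1)->S->(1,1)
  grid max=3 at (0,1)
Step 5: ant0:(2,2)->N->(1,2) | ant1:(4,1)->N->(3,1) | ant2:(1,1)->N->(0,1)
  grid max=4 at (0,1)
Step 6: ant0:(1,2)->S->(2,2) | ant1:(3,1)->S->(4,1) | ant2:(0,1)->S->(1,1)
  grid max=3 at (0,1)
Final grid:
  0 3 0 0
  0 3 0 0
  0 0 3 0
  0 0 0 0
  0 2 0 0
Max pheromone 3 at (0,1)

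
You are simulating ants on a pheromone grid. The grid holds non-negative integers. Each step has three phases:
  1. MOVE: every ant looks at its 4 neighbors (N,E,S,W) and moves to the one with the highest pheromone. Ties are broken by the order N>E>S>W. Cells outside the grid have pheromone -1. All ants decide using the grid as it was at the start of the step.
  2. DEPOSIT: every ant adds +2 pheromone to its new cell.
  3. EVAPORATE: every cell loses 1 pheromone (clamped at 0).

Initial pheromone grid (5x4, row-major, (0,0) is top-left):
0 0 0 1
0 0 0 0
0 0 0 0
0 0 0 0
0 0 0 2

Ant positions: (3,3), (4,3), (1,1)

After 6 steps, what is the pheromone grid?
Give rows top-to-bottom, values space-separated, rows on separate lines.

After step 1: ants at (4,3),(3,3),(0,1)
  0 1 0 0
  0 0 0 0
  0 0 0 0
  0 0 0 1
  0 0 0 3
After step 2: ants at (3,3),(4,3),(0,2)
  0 0 1 0
  0 0 0 0
  0 0 0 0
  0 0 0 2
  0 0 0 4
After step 3: ants at (4,3),(3,3),(0,3)
  0 0 0 1
  0 0 0 0
  0 0 0 0
  0 0 0 3
  0 0 0 5
After step 4: ants at (3,3),(4,3),(1,3)
  0 0 0 0
  0 0 0 1
  0 0 0 0
  0 0 0 4
  0 0 0 6
After step 5: ants at (4,3),(3,3),(0,3)
  0 0 0 1
  0 0 0 0
  0 0 0 0
  0 0 0 5
  0 0 0 7
After step 6: ants at (3,3),(4,3),(1,3)
  0 0 0 0
  0 0 0 1
  0 0 0 0
  0 0 0 6
  0 0 0 8

0 0 0 0
0 0 0 1
0 0 0 0
0 0 0 6
0 0 0 8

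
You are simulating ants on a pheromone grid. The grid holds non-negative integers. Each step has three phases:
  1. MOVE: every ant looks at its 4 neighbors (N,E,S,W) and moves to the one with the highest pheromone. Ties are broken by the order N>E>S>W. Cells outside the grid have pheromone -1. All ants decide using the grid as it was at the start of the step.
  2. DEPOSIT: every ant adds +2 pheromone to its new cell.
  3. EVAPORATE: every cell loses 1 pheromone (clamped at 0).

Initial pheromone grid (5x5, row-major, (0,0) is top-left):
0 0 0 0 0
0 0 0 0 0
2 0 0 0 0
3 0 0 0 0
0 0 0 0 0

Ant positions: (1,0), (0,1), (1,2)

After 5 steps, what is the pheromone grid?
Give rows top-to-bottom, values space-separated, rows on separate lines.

After step 1: ants at (2,0),(0,2),(0,2)
  0 0 3 0 0
  0 0 0 0 0
  3 0 0 0 0
  2 0 0 0 0
  0 0 0 0 0
After step 2: ants at (3,0),(0,3),(0,3)
  0 0 2 3 0
  0 0 0 0 0
  2 0 0 0 0
  3 0 0 0 0
  0 0 0 0 0
After step 3: ants at (2,0),(0,2),(0,2)
  0 0 5 2 0
  0 0 0 0 0
  3 0 0 0 0
  2 0 0 0 0
  0 0 0 0 0
After step 4: ants at (3,0),(0,3),(0,3)
  0 0 4 5 0
  0 0 0 0 0
  2 0 0 0 0
  3 0 0 0 0
  0 0 0 0 0
After step 5: ants at (2,0),(0,2),(0,2)
  0 0 7 4 0
  0 0 0 0 0
  3 0 0 0 0
  2 0 0 0 0
  0 0 0 0 0

0 0 7 4 0
0 0 0 0 0
3 0 0 0 0
2 0 0 0 0
0 0 0 0 0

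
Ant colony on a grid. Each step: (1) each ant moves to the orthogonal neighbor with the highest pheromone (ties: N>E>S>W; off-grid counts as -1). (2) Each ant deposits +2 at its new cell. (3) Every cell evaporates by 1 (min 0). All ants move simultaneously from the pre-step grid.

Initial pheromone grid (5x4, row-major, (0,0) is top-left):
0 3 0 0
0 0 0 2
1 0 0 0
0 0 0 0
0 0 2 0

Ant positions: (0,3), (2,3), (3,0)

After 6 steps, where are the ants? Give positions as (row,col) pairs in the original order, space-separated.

Step 1: ant0:(0,3)->S->(1,3) | ant1:(2,3)->N->(1,3) | ant2:(3,0)->N->(2,0)
  grid max=5 at (1,3)
Step 2: ant0:(1,3)->N->(0,3) | ant1:(1,3)->N->(0,3) | ant2:(2,0)->N->(1,0)
  grid max=4 at (1,3)
Step 3: ant0:(0,3)->S->(1,3) | ant1:(0,3)->S->(1,3) | ant2:(1,0)->S->(2,0)
  grid max=7 at (1,3)
Step 4: ant0:(1,3)->N->(0,3) | ant1:(1,3)->N->(0,3) | ant2:(2,0)->N->(1,0)
  grid max=6 at (1,3)
Step 5: ant0:(0,3)->S->(1,3) | ant1:(0,3)->S->(1,3) | ant2:(1,0)->S->(2,0)
  grid max=9 at (1,3)
Step 6: ant0:(1,3)->N->(0,3) | ant1:(1,3)->N->(0,3) | ant2:(2,0)->N->(1,0)
  grid max=8 at (1,3)

(0,3) (0,3) (1,0)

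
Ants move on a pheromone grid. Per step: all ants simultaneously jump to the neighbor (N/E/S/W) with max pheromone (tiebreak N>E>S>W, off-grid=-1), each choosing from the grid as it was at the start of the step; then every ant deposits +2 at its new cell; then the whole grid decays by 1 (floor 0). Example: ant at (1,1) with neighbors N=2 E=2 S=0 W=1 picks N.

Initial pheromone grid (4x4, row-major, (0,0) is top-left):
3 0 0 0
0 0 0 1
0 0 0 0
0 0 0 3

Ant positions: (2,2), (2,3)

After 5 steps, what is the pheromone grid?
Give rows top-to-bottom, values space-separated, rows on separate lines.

After step 1: ants at (1,2),(3,3)
  2 0 0 0
  0 0 1 0
  0 0 0 0
  0 0 0 4
After step 2: ants at (0,2),(2,3)
  1 0 1 0
  0 0 0 0
  0 0 0 1
  0 0 0 3
After step 3: ants at (0,3),(3,3)
  0 0 0 1
  0 0 0 0
  0 0 0 0
  0 0 0 4
After step 4: ants at (1,3),(2,3)
  0 0 0 0
  0 0 0 1
  0 0 0 1
  0 0 0 3
After step 5: ants at (2,3),(3,3)
  0 0 0 0
  0 0 0 0
  0 0 0 2
  0 0 0 4

0 0 0 0
0 0 0 0
0 0 0 2
0 0 0 4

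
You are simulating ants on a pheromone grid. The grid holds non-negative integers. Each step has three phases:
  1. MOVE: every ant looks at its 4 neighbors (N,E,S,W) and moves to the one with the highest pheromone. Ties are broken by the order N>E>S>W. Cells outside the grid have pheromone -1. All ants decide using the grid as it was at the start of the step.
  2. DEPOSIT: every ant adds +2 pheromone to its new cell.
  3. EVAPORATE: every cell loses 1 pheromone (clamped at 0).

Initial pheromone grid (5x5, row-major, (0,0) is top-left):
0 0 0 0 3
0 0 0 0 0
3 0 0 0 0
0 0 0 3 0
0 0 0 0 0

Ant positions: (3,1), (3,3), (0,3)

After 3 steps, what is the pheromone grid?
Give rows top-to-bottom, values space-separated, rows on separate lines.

After step 1: ants at (2,1),(2,3),(0,4)
  0 0 0 0 4
  0 0 0 0 0
  2 1 0 1 0
  0 0 0 2 0
  0 0 0 0 0
After step 2: ants at (2,0),(3,3),(1,4)
  0 0 0 0 3
  0 0 0 0 1
  3 0 0 0 0
  0 0 0 3 0
  0 0 0 0 0
After step 3: ants at (1,0),(2,3),(0,4)
  0 0 0 0 4
  1 0 0 0 0
  2 0 0 1 0
  0 0 0 2 0
  0 0 0 0 0

0 0 0 0 4
1 0 0 0 0
2 0 0 1 0
0 0 0 2 0
0 0 0 0 0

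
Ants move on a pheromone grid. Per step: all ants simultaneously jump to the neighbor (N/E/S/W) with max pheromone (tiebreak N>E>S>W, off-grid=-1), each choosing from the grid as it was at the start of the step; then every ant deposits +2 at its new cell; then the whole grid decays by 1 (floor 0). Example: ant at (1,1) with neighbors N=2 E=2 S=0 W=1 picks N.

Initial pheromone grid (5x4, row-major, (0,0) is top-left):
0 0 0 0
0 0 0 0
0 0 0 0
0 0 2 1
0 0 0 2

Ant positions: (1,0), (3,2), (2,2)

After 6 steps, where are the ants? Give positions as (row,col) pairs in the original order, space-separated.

Step 1: ant0:(1,0)->N->(0,0) | ant1:(3,2)->E->(3,3) | ant2:(2,2)->S->(3,2)
  grid max=3 at (3,2)
Step 2: ant0:(0,0)->E->(0,1) | ant1:(3,3)->W->(3,2) | ant2:(3,2)->E->(3,3)
  grid max=4 at (3,2)
Step 3: ant0:(0,1)->E->(0,2) | ant1:(3,2)->E->(3,3) | ant2:(3,3)->W->(3,2)
  grid max=5 at (3,2)
Step 4: ant0:(0,2)->E->(0,3) | ant1:(3,3)->W->(3,2) | ant2:(3,2)->E->(3,3)
  grid max=6 at (3,2)
Step 5: ant0:(0,3)->S->(1,3) | ant1:(3,2)->E->(3,3) | ant2:(3,3)->W->(3,2)
  grid max=7 at (3,2)
Step 6: ant0:(1,3)->N->(0,3) | ant1:(3,3)->W->(3,2) | ant2:(3,2)->E->(3,3)
  grid max=8 at (3,2)

(0,3) (3,2) (3,3)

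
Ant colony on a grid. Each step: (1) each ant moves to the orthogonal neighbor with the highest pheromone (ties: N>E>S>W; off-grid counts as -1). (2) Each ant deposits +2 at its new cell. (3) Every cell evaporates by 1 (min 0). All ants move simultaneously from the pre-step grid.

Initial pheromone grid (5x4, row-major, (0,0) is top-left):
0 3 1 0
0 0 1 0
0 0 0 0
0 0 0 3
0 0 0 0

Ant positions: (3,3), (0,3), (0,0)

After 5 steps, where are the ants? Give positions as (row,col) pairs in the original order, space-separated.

Step 1: ant0:(3,3)->N->(2,3) | ant1:(0,3)->W->(0,2) | ant2:(0,0)->E->(0,1)
  grid max=4 at (0,1)
Step 2: ant0:(2,3)->S->(3,3) | ant1:(0,2)->W->(0,1) | ant2:(0,1)->E->(0,2)
  grid max=5 at (0,1)
Step 3: ant0:(3,3)->N->(2,3) | ant1:(0,1)->E->(0,2) | ant2:(0,2)->W->(0,1)
  grid max=6 at (0,1)
Step 4: ant0:(2,3)->S->(3,3) | ant1:(0,2)->W->(0,1) | ant2:(0,1)->E->(0,2)
  grid max=7 at (0,1)
Step 5: ant0:(3,3)->N->(2,3) | ant1:(0,1)->E->(0,2) | ant2:(0,2)->W->(0,1)
  grid max=8 at (0,1)

(2,3) (0,2) (0,1)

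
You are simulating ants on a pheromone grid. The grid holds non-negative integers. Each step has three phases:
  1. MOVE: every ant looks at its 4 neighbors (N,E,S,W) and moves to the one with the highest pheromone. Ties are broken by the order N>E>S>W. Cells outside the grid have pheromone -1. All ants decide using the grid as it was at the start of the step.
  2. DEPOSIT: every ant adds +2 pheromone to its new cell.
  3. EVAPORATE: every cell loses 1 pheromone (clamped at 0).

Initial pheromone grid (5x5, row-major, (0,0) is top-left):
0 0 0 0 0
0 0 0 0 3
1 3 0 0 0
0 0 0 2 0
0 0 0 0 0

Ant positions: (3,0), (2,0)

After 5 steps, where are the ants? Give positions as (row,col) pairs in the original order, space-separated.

Step 1: ant0:(3,0)->N->(2,0) | ant1:(2,0)->E->(2,1)
  grid max=4 at (2,1)
Step 2: ant0:(2,0)->E->(2,1) | ant1:(2,1)->W->(2,0)
  grid max=5 at (2,1)
Step 3: ant0:(2,1)->W->(2,0) | ant1:(2,0)->E->(2,1)
  grid max=6 at (2,1)
Step 4: ant0:(2,0)->E->(2,1) | ant1:(2,1)->W->(2,0)
  grid max=7 at (2,1)
Step 5: ant0:(2,1)->W->(2,0) | ant1:(2,0)->E->(2,1)
  grid max=8 at (2,1)

(2,0) (2,1)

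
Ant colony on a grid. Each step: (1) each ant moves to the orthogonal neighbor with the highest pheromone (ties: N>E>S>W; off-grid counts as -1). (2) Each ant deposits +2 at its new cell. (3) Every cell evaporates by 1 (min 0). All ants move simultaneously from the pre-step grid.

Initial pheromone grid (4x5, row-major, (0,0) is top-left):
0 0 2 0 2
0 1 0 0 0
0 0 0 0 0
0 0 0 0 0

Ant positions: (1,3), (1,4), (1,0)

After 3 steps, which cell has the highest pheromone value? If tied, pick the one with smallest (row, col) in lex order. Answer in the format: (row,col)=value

Step 1: ant0:(1,3)->N->(0,3) | ant1:(1,4)->N->(0,4) | ant2:(1,0)->E->(1,1)
  grid max=3 at (0,4)
Step 2: ant0:(0,3)->E->(0,4) | ant1:(0,4)->W->(0,3) | ant2:(1,1)->N->(0,1)
  grid max=4 at (0,4)
Step 3: ant0:(0,4)->W->(0,3) | ant1:(0,3)->E->(0,4) | ant2:(0,1)->S->(1,1)
  grid max=5 at (0,4)
Final grid:
  0 0 0 3 5
  0 2 0 0 0
  0 0 0 0 0
  0 0 0 0 0
Max pheromone 5 at (0,4)

Answer: (0,4)=5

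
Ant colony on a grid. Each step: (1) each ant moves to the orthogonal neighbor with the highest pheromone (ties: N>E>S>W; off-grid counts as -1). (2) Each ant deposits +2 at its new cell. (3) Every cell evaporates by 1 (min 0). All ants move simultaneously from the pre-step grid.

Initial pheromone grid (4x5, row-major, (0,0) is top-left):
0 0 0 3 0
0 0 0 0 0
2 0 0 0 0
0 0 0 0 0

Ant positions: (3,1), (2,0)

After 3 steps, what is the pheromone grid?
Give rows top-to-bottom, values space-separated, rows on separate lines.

After step 1: ants at (2,1),(1,0)
  0 0 0 2 0
  1 0 0 0 0
  1 1 0 0 0
  0 0 0 0 0
After step 2: ants at (2,0),(2,0)
  0 0 0 1 0
  0 0 0 0 0
  4 0 0 0 0
  0 0 0 0 0
After step 3: ants at (1,0),(1,0)
  0 0 0 0 0
  3 0 0 0 0
  3 0 0 0 0
  0 0 0 0 0

0 0 0 0 0
3 0 0 0 0
3 0 0 0 0
0 0 0 0 0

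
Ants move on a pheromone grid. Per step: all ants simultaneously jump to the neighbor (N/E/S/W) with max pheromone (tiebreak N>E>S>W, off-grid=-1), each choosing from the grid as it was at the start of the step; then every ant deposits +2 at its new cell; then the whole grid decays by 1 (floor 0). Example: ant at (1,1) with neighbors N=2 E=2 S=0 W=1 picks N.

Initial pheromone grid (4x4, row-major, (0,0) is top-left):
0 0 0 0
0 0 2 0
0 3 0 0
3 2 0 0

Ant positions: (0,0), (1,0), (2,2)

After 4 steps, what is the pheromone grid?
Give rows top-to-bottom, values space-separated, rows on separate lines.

After step 1: ants at (0,1),(0,0),(2,1)
  1 1 0 0
  0 0 1 0
  0 4 0 0
  2 1 0 0
After step 2: ants at (0,0),(0,1),(3,1)
  2 2 0 0
  0 0 0 0
  0 3 0 0
  1 2 0 0
After step 3: ants at (0,1),(0,0),(2,1)
  3 3 0 0
  0 0 0 0
  0 4 0 0
  0 1 0 0
After step 4: ants at (0,0),(0,1),(3,1)
  4 4 0 0
  0 0 0 0
  0 3 0 0
  0 2 0 0

4 4 0 0
0 0 0 0
0 3 0 0
0 2 0 0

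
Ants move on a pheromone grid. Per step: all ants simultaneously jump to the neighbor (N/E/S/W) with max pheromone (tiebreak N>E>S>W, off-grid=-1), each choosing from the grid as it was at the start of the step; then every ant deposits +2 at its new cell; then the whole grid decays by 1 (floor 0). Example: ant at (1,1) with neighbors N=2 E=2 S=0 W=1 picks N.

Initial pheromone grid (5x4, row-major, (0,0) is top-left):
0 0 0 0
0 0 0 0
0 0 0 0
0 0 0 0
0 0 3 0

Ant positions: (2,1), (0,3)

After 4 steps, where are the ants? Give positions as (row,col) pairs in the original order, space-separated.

Step 1: ant0:(2,1)->N->(1,1) | ant1:(0,3)->S->(1,3)
  grid max=2 at (4,2)
Step 2: ant0:(1,1)->N->(0,1) | ant1:(1,3)->N->(0,3)
  grid max=1 at (0,1)
Step 3: ant0:(0,1)->E->(0,2) | ant1:(0,3)->S->(1,3)
  grid max=1 at (0,2)
Step 4: ant0:(0,2)->E->(0,3) | ant1:(1,3)->N->(0,3)
  grid max=3 at (0,3)

(0,3) (0,3)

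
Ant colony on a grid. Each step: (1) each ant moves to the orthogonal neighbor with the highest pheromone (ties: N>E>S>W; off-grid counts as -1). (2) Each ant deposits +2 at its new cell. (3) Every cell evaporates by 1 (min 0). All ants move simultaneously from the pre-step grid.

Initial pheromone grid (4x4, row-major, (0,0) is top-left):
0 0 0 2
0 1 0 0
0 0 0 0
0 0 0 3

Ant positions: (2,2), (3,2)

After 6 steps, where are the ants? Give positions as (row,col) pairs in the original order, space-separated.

Step 1: ant0:(2,2)->N->(1,2) | ant1:(3,2)->E->(3,3)
  grid max=4 at (3,3)
Step 2: ant0:(1,2)->N->(0,2) | ant1:(3,3)->N->(2,3)
  grid max=3 at (3,3)
Step 3: ant0:(0,2)->E->(0,3) | ant1:(2,3)->S->(3,3)
  grid max=4 at (3,3)
Step 4: ant0:(0,3)->S->(1,3) | ant1:(3,3)->N->(2,3)
  grid max=3 at (3,3)
Step 5: ant0:(1,3)->S->(2,3) | ant1:(2,3)->S->(3,3)
  grid max=4 at (3,3)
Step 6: ant0:(2,3)->S->(3,3) | ant1:(3,3)->N->(2,3)
  grid max=5 at (3,3)

(3,3) (2,3)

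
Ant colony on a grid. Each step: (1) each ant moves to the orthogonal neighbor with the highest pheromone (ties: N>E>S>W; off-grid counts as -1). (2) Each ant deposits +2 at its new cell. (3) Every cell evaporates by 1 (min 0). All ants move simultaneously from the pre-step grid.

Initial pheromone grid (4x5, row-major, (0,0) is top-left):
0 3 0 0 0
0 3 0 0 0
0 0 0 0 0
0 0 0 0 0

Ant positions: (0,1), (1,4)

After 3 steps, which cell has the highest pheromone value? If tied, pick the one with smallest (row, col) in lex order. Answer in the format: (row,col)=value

Step 1: ant0:(0,1)->S->(1,1) | ant1:(1,4)->N->(0,4)
  grid max=4 at (1,1)
Step 2: ant0:(1,1)->N->(0,1) | ant1:(0,4)->S->(1,4)
  grid max=3 at (0,1)
Step 3: ant0:(0,1)->S->(1,1) | ant1:(1,4)->N->(0,4)
  grid max=4 at (1,1)
Final grid:
  0 2 0 0 1
  0 4 0 0 0
  0 0 0 0 0
  0 0 0 0 0
Max pheromone 4 at (1,1)

Answer: (1,1)=4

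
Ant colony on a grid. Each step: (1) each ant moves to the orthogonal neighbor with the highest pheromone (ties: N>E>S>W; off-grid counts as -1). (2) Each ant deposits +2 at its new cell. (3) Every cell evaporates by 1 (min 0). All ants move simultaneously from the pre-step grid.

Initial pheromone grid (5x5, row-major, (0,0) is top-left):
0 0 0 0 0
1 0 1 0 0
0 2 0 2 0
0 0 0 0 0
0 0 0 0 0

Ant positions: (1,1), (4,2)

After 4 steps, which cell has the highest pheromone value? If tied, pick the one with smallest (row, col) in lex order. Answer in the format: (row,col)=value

Step 1: ant0:(1,1)->S->(2,1) | ant1:(4,2)->N->(3,2)
  grid max=3 at (2,1)
Step 2: ant0:(2,1)->N->(1,1) | ant1:(3,2)->N->(2,2)
  grid max=2 at (2,1)
Step 3: ant0:(1,1)->S->(2,1) | ant1:(2,2)->W->(2,1)
  grid max=5 at (2,1)
Step 4: ant0:(2,1)->N->(1,1) | ant1:(2,1)->N->(1,1)
  grid max=4 at (2,1)
Final grid:
  0 0 0 0 0
  0 3 0 0 0
  0 4 0 0 0
  0 0 0 0 0
  0 0 0 0 0
Max pheromone 4 at (2,1)

Answer: (2,1)=4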